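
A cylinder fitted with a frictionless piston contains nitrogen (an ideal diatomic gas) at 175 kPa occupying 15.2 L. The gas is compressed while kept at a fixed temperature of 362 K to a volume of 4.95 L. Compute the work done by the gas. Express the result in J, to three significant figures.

Isothermal: W = nRT ln(V₂/V₁) = P₁V₁ ln(V₂/V₁).
P₁V₁ = (175 kPa)(15.2 L) = 2660 J.
W = 2660 × ln(4.95/15.2) = 2660 × -1.122
W_by_gas = -2984 J.

W ≈ -2980 J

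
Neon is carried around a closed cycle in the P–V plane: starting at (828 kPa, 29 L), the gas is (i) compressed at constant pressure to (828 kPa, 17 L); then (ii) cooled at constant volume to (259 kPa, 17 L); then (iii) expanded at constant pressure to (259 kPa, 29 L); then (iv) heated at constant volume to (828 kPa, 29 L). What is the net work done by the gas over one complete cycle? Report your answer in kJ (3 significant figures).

Constant-volume legs do no work.
W(i) = (828)(17 − 29) = -9936 J; W(iii) = (259)(29 − 17) = 3108 J.
W_net = -9936 + 3108 = -6828 J (the counter-clockwise enclosed area).

W_net ≈ -6.83 kJ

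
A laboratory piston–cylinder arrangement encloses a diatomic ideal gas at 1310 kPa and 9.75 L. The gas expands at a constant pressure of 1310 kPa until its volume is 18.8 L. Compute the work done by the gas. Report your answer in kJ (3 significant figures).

Isobaric: W = P ΔV.
W = (1310 kPa)(18.8 − 9.75 L) = (1310)(9.05) = 11856 J.

W ≈ 11.9 kJ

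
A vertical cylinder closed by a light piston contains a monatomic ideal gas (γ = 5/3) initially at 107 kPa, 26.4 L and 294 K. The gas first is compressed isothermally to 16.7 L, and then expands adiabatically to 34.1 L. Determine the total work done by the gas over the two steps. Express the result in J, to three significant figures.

W_total ≈ 311 J

Step 1 (isothermal): W = P₁V₁ ln(V₂/V₁) = (2825) ln(16.7/26.4) = -1294 J.
After step 1: P = 169.1 kPa, V = 16.7 L, T = 294 K.
Step 2 (adiabatic): W = (P₁V₁ − P₂V₂)/(γ−1) = (2825 − 1755)/0.667 = 1605 J.
W_total = -1294 + 1605 = 311 J.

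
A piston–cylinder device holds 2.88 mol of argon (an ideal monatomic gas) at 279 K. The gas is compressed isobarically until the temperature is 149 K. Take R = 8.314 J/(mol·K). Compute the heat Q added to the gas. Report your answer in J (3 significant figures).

Isobaric: W = nRΔT = (2.88)(8.314)(-130) = -3113 J.
ΔU = nCᵥΔT with Cᵥ = 3R/2: ΔU = (2.88)(12.47)(-130) = -4669 J.
Q = ΔU + W = -4669 − 3113 = -7782 J.

Q ≈ -7780 J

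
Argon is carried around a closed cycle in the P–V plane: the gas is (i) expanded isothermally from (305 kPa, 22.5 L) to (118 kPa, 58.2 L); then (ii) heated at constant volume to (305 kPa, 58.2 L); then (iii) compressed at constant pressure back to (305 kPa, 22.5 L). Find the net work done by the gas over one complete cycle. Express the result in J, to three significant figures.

W_net ≈ -4370 J

Leg (i): W = PᵢVᵢ ln(V_f/Vᵢ) = (6862) ln(58.2/22.5) = 6522 J.
Leg (ii): W = 0.
Leg (iii): W = PΔV = (305)(22.5 − 58.2) = -10888 J.
W_net = 6522 − 10888 = -4367 J.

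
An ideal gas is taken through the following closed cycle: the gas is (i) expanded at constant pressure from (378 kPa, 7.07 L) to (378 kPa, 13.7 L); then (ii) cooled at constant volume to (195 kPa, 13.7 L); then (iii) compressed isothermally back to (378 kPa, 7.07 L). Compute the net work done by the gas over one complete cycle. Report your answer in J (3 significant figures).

W_net ≈ 739 J

Leg (i): W = PΔV = (378)(13.7 − 7.07) = 2506 J.
Leg (ii): W = 0.
Leg (iii): W = PᵢVᵢ ln(V_f/Vᵢ) = (2672) ln(7.07/13.7) = -1767 J.
W_net = 2506 − 1767 = 738.8 J.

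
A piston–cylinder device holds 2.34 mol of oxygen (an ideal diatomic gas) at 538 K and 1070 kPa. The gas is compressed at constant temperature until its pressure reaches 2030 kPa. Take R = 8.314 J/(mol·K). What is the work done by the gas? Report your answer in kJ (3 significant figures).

W ≈ -6.70 kJ

Isothermal process: W = nRT ln(V₂/V₁) = nRT ln(P₁/P₂).
W = (2.34)(8.314)(538) × ln(1070/2030)
  = 10467 × ln(0.5271) = 10467 × -0.6404
W_by_gas = -6703 J.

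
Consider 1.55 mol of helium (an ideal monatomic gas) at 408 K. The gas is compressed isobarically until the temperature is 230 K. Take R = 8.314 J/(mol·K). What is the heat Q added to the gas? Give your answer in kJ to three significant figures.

Isobaric: W = nRΔT = (1.55)(8.314)(-178) = -2294 J.
ΔU = nCᵥΔT with Cᵥ = 3R/2: ΔU = (1.55)(12.47)(-178) = -3441 J.
Q = ΔU + W = -3441 − 2294 = -5735 J.

Q ≈ -5.73 kJ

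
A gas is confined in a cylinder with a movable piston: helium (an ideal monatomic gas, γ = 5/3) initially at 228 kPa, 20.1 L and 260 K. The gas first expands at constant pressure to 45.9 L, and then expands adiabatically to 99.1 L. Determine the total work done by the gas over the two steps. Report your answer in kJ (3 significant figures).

W_total ≈ 12.2 kJ

Step 1 (isobaric): W = PΔV = (228 kPa)(45.9 − 20.1 L) = 5882 J.
After step 1: P = 228 kPa, V = 45.9 L, T = 593.7 K.
Step 2 (adiabatic): W = (P₁V₁ − P₂V₂)/(γ−1) = (10465 − 6265)/0.667 = 6301 J.
W_total = 5882 + 6301 = 12183 J.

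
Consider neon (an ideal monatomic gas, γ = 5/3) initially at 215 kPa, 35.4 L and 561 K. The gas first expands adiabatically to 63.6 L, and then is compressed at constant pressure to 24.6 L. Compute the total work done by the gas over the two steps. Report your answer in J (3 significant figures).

W_total ≈ 534 J

Step 1 (adiabatic): W = (P₁V₁ − P₂V₂)/(γ−1) = (7611 − 5150)/0.667 = 3692 J.
After step 1: P = 80.97 kPa, V = 63.6 L, T = 379.6 K.
Step 2 (isobaric): W = PΔV = (80.97 kPa)(24.6 − 63.6 L) = -3158 J.
W_total = 3692 − 3158 = 533.5 J.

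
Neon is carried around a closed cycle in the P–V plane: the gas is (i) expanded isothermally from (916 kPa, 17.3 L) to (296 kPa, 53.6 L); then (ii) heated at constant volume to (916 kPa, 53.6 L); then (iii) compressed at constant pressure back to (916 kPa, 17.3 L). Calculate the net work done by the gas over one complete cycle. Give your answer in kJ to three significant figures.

W_net ≈ -15.3 kJ

Leg (i): W = PᵢVᵢ ln(V_f/Vᵢ) = (15847) ln(53.6/17.3) = 17920 J.
Leg (ii): W = 0.
Leg (iii): W = PΔV = (916)(17.3 − 53.6) = -33251 J.
W_net = 17920 − 33251 = -15331 J.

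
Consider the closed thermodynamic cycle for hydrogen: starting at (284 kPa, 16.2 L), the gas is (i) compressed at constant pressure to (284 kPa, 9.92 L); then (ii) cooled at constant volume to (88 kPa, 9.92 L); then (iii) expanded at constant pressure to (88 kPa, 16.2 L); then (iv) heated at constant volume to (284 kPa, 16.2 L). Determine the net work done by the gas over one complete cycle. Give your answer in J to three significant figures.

W_net ≈ -1230 J

Constant-volume legs do no work.
W(i) = (284)(9.92 − 16.2) = -1784 J; W(iii) = (88)(16.2 − 9.92) = 552.6 J.
W_net = -1784 + 552.6 = -1231 J (the counter-clockwise enclosed area).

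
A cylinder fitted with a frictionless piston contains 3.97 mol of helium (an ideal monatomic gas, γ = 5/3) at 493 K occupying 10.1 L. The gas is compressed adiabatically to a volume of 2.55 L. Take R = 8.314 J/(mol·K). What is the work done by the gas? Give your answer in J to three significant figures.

W ≈ -36700 J

Adiabatic: TV^(γ−1) = const with γ = 5/3.
T₂ = T₁ (V₁/V₂)^(γ−1) = 493 × (10.1/2.55)^0.667 = 493 × 2.503 = 1234 K.
W_by = nCᵥ(T₁ − T₂) = (3.97)(12.47)(493 − 1234) = -36694 J.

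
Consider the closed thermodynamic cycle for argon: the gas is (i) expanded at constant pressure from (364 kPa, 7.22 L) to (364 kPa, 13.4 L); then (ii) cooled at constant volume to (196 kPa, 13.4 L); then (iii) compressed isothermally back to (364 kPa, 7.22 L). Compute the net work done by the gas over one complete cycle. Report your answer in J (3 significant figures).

Leg (i): W = PΔV = (364)(13.4 − 7.22) = 2250 J.
Leg (ii): W = 0.
Leg (iii): W = PᵢVᵢ ln(V_f/Vᵢ) = (2626) ln(7.22/13.4) = -1624 J.
W_net = 2250 − 1624 = 625.4 J.

W_net ≈ 625 J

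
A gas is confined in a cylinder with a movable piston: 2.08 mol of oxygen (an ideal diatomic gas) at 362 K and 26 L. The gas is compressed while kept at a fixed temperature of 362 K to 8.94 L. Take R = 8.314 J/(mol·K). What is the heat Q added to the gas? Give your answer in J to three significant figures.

Isothermal ⇒ ΔU = 0, so Q = W = nRT ln(V₂/V₁).
Q = (2.08)(8.314)(362) ln(8.94/26) = 6260 × -1.068 = -6683 J.

Q ≈ -6680 J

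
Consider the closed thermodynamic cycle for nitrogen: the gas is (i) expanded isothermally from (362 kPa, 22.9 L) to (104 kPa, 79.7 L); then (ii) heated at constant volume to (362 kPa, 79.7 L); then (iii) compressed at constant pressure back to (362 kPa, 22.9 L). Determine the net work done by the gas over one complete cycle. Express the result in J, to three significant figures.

W_net ≈ -10200 J

Leg (i): W = PᵢVᵢ ln(V_f/Vᵢ) = (8290) ln(79.7/22.9) = 10338 J.
Leg (ii): W = 0.
Leg (iii): W = PΔV = (362)(22.9 − 79.7) = -20562 J.
W_net = 10338 − 20562 = -10223 J.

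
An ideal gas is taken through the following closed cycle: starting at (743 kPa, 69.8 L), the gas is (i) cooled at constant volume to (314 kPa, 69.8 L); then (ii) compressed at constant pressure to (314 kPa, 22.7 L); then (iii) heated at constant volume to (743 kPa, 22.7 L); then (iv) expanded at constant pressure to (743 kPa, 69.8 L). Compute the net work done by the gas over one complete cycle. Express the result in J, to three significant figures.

Constant-volume legs do no work.
W(ii) = (314)(22.7 − 69.8) = -14789 J; W(iv) = (743)(69.8 − 22.7) = 34995 J.
W_net = -14789 + 34995 = 20206 J (the clockwise enclosed area).

W_net ≈ 20200 J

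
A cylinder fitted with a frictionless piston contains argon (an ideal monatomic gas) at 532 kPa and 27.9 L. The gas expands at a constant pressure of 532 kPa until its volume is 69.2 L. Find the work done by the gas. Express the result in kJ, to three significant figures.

Isobaric: W = P ΔV.
W = (532 kPa)(69.2 − 27.9 L) = (532)(41.3) = 21972 J.

W ≈ 22.0 kJ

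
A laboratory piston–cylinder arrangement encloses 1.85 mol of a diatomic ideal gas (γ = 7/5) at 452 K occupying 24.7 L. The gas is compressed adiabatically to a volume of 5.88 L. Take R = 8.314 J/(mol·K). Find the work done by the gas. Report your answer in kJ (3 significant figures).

W ≈ -13.5 kJ

Adiabatic: TV^(γ−1) = const with γ = 7/5.
T₂ = T₁ (V₁/V₂)^(γ−1) = 452 × (24.7/5.88)^0.4 = 452 × 1.776 = 802.5 K.
W_by = nCᵥ(T₁ − T₂) = (1.85)(20.79)(452 − 802.5) = -13479 J.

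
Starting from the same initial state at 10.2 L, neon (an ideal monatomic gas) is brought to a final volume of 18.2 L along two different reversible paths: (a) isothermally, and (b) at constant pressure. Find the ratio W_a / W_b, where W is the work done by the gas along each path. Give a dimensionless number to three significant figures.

Path (a) isothermal: W = P₁V₁ ln(V₂/V₁) → W_a/(P₁V₁) = 0.579.
Path (b) isobaric: W = P₁(V₂ − V₁) → W_b/(P₁V₁) = 0.7843.
W_a / W_b = 0.579 / 0.7843 = 0.7383.

W_a / W_b ≈ 0.738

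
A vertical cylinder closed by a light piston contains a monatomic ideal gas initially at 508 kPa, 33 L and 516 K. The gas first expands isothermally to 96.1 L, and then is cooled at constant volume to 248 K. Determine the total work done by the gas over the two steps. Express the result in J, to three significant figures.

W_total ≈ 17900 J

Step 1 (isothermal): W = P₁V₁ ln(V₂/V₁) = (16764) ln(96.1/33) = 17919 J.
Step 2 (isochoric): W = 0 (constant volume).
W_total = 17919 + 0 = 17919 J.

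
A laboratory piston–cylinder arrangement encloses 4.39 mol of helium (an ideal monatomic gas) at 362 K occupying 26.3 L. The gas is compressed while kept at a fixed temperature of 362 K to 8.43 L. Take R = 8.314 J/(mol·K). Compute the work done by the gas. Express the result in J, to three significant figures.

W ≈ -15000 J

Isothermal: W = nRT ln(V₂/V₁).
W = (4.39)(8.314)(362) × ln(8.43/26.3)
  = 13212 × -1.138
W_by_gas = -15033 J.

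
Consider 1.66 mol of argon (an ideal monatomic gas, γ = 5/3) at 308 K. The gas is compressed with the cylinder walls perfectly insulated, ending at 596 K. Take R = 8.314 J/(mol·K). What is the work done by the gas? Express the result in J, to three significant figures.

Adiabatic ⇒ Q = 0, so W_by = −ΔU = nCᵥ(T₁ − T₂).
Cᵥ = 3R/2 = 12.47 J/(mol·K).
W = (1.66)(12.47)(308 − 596) = -5962 J.

W ≈ -5960 J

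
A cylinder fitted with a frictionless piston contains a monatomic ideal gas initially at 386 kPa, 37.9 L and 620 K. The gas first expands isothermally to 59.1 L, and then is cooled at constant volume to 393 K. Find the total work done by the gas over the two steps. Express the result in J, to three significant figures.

Step 1 (isothermal): W = P₁V₁ ln(V₂/V₁) = (14629) ln(59.1/37.9) = 6500 J.
Step 2 (isochoric): W = 0 (constant volume).
W_total = 6500 + 0 = 6500 J.

W_total ≈ 6500 J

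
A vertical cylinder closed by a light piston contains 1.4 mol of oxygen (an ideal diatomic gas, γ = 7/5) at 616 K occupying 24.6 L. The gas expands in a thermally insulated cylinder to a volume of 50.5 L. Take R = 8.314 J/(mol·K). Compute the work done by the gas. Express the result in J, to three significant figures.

W ≈ 4480 J

Adiabatic: TV^(γ−1) = const with γ = 7/5.
T₂ = T₁ (V₁/V₂)^(γ−1) = 616 × (24.6/50.5)^0.4 = 616 × 0.75 = 462 K.
W_by = nCᵥ(T₁ − T₂) = (1.4)(20.79)(616 − 462) = 4481 J.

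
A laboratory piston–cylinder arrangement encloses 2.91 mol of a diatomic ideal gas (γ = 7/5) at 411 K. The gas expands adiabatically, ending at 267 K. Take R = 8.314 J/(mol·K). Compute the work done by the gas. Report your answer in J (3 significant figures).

Adiabatic ⇒ Q = 0, so W_by = −ΔU = nCᵥ(T₁ − T₂).
Cᵥ = 5R/2 = 20.79 J/(mol·K).
W = (2.91)(20.79)(411 − 267) = 8710 J.

W ≈ 8710 J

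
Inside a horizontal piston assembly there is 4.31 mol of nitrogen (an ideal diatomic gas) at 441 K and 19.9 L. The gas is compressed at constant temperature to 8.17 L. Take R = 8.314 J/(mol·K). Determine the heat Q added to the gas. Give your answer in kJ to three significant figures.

Isothermal ⇒ ΔU = 0, so Q = W = nRT ln(V₂/V₁).
Q = (4.31)(8.314)(441) ln(8.17/19.9) = 15803 × -0.8903 = -14068 J.

Q ≈ -14.1 kJ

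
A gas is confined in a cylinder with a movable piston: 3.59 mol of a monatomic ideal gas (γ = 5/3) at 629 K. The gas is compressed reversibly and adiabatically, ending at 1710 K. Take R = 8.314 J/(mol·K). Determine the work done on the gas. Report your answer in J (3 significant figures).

W ≈ 48400 J

Adiabatic ⇒ Q = 0, so W_by = −ΔU = nCᵥ(T₁ − T₂).
Cᵥ = 3R/2 = 12.47 J/(mol·K).
W = (3.59)(12.47)(629 − 1710) = -48397 J.
Work on gas = −W_by = 48397 J.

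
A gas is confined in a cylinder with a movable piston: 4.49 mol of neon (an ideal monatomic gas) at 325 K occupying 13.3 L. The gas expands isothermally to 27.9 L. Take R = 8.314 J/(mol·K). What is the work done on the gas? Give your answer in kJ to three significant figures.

W ≈ -8.99 kJ

Isothermal: W = nRT ln(V₂/V₁).
W = (4.49)(8.314)(325) × ln(27.9/13.3)
  = 12132 × 0.7409
W_by_gas = 8988 J; work on gas = −W_by = -8988 J.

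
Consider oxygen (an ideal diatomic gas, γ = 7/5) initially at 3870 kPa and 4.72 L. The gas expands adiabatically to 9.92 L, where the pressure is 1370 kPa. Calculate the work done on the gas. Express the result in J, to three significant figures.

Adiabatic: W = (P₁V₁ − P₂V₂)/(γ − 1) with γ = 7/5.
P₁V₁ = 18266 J, P₂V₂ = 13590 J.
W = (18266 − 13590) / 0.4 = 11690 J.
Work on gas = −W_by = -11690 J.

W ≈ -11700 J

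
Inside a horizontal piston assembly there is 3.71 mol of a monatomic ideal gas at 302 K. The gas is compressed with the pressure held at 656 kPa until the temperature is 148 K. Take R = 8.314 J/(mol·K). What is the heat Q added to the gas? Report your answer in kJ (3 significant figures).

Q ≈ -11.9 kJ

Isobaric: W = nRΔT = (3.71)(8.314)(-154) = -4750 J.
ΔU = nCᵥΔT with Cᵥ = 3R/2: ΔU = (3.71)(12.47)(-154) = -7125 J.
Q = ΔU + W = -7125 − 4750 = -11875 J.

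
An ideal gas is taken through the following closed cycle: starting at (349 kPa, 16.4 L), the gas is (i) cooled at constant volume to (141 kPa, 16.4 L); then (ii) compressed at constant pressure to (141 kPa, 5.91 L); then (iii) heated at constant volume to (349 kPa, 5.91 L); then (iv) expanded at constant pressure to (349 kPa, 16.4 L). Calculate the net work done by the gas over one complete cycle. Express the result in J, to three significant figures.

Constant-volume legs do no work.
W(ii) = (141)(5.91 − 16.4) = -1479 J; W(iv) = (349)(16.4 − 5.91) = 3661 J.
W_net = -1479 + 3661 = 2182 J (the clockwise enclosed area).

W_net ≈ 2180 J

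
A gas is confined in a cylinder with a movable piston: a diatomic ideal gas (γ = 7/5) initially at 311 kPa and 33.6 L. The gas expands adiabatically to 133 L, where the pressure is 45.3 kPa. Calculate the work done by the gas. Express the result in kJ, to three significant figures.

Adiabatic: W = (P₁V₁ − P₂V₂)/(γ − 1) with γ = 7/5.
P₁V₁ = 10450 J, P₂V₂ = 6025 J.
W = (10450 − 6025) / 0.4 = 11062 J.

W ≈ 11.1 kJ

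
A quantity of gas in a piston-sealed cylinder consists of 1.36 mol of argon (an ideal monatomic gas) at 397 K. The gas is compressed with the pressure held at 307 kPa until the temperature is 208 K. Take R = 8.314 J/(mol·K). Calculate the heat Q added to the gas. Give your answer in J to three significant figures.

Isobaric: W = nRΔT = (1.36)(8.314)(-189) = -2137 J.
ΔU = nCᵥΔT with Cᵥ = 3R/2: ΔU = (1.36)(12.47)(-189) = -3206 J.
Q = ΔU + W = -3206 − 2137 = -5343 J.

Q ≈ -5340 J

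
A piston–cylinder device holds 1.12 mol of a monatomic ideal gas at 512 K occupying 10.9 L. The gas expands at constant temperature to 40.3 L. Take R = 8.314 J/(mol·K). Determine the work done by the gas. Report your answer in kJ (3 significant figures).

W ≈ 6.23 kJ

Isothermal: W = nRT ln(V₂/V₁).
W = (1.12)(8.314)(512) × ln(40.3/10.9)
  = 4768 × 1.308
W_by_gas = 6234 J.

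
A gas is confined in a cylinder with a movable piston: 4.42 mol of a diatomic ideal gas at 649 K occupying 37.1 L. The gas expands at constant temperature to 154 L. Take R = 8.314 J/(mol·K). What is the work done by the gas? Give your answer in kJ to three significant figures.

W ≈ 33.9 kJ

Isothermal: W = nRT ln(V₂/V₁).
W = (4.42)(8.314)(649) × ln(154/37.1)
  = 23849 × 1.423
W_by_gas = 33946 J.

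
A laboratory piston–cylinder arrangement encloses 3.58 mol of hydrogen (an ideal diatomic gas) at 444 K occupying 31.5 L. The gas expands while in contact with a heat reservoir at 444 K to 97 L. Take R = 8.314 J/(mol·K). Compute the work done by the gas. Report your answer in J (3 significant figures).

Isothermal: W = nRT ln(V₂/V₁).
W = (3.58)(8.314)(444) × ln(97/31.5)
  = 13215 × 1.125
W_by_gas = 14864 J.

W ≈ 14900 J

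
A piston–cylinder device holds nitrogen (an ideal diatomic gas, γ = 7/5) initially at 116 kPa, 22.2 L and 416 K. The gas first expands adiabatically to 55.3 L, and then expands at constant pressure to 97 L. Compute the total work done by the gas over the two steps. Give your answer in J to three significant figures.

Step 1 (adiabatic): W = (P₁V₁ − P₂V₂)/(γ−1) = (2575 − 1788)/0.4 = 1969 J.
After step 1: P = 32.32 kPa, V = 55.3 L, T = 288.8 K.
Step 2 (isobaric): W = PΔV = (32.32 kPa)(97 − 55.3 L) = 1348 J.
W_total = 1969 + 1348 = 3317 J.

W_total ≈ 3320 J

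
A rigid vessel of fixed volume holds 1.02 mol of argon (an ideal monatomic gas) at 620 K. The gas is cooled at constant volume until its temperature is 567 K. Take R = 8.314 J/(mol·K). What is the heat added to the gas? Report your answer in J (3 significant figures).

Q ≈ -674 J

Constant volume ⇒ W = 0, so Q = ΔU = nCᵥΔT with Cᵥ = 3R/2 = 12.47 J/(mol·K).
ΔU = (1.02)(12.47)(567 − 620) = -674.2 J.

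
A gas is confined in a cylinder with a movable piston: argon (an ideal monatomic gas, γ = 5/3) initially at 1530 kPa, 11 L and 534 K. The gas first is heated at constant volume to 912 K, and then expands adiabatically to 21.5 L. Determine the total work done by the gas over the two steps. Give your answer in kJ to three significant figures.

Step 1 (isochoric): W = 0 (constant volume).
After step 1: P = 2613 kPa (V unchanged).
Step 2 (adiabatic): W = (P₁V₁ − P₂V₂)/(γ−1) = (28743 − 18387)/0.667 = 15535 J.
W_total = 0 + 15535 = 15535 J.

W_total ≈ 15.5 kJ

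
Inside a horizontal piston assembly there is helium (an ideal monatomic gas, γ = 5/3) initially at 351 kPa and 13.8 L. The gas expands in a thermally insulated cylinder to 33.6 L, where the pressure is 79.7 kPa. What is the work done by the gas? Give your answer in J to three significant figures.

Adiabatic: W = (P₁V₁ − P₂V₂)/(γ − 1) with γ = 5/3.
P₁V₁ = 4844 J, P₂V₂ = 2678 J.
W = (4844 − 2678) / 0.6667 = 3249 J.

W ≈ 3250 J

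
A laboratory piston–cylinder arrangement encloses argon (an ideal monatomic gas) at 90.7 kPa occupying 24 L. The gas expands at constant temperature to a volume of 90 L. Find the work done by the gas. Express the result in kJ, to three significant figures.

Isothermal: W = nRT ln(V₂/V₁) = P₁V₁ ln(V₂/V₁).
P₁V₁ = (90.7 kPa)(24 L) = 2177 J.
W = 2177 × ln(90/24) = 2177 × 1.322
W_by_gas = 2877 J.

W ≈ 2.88 kJ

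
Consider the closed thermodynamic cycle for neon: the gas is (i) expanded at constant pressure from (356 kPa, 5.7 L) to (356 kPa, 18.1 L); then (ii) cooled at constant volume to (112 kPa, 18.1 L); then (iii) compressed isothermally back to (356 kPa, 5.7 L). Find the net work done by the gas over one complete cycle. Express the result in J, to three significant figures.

W_net ≈ 2070 J

Leg (i): W = PΔV = (356)(18.1 − 5.7) = 4414 J.
Leg (ii): W = 0.
Leg (iii): W = PᵢVᵢ ln(V_f/Vᵢ) = (2027) ln(5.7/18.1) = -2342 J.
W_net = 4414 − 2342 = 2072 J.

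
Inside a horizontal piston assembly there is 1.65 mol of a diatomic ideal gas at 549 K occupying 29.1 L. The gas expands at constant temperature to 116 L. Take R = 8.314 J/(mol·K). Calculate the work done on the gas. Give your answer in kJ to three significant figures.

W ≈ -10.4 kJ

Isothermal: W = nRT ln(V₂/V₁).
W = (1.65)(8.314)(549) × ln(116/29.1)
  = 7531 × 1.383
W_by_gas = 10415 J; work on gas = −W_by = -10415 J.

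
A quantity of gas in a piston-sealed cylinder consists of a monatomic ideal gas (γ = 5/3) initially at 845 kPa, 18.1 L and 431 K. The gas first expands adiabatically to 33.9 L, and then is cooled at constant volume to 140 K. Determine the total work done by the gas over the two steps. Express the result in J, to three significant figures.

W_total ≈ 7840 J

Step 1 (adiabatic): W = (P₁V₁ − P₂V₂)/(γ−1) = (15295 − 10066)/0.667 = 7843 J.
Step 2 (isochoric): W = 0 (constant volume).
W_total = 7843 + 0 = 7843 J.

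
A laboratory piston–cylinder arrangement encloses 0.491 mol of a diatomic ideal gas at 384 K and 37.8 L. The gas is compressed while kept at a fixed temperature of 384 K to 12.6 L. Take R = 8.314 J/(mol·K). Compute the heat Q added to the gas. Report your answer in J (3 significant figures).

Isothermal ⇒ ΔU = 0, so Q = W = nRT ln(V₂/V₁).
Q = (0.491)(8.314)(384) ln(12.6/37.8) = 1568 × -1.099 = -1722 J.

Q ≈ -1720 J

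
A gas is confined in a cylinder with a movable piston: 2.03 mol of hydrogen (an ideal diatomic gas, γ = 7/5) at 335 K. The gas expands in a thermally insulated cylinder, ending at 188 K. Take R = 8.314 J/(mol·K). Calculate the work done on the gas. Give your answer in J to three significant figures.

W ≈ -6200 J

Adiabatic ⇒ Q = 0, so W_by = −ΔU = nCᵥ(T₁ − T₂).
Cᵥ = 5R/2 = 20.79 J/(mol·K).
W = (2.03)(20.79)(335 − 188) = 6202 J.
Work on gas = −W_by = -6202 J.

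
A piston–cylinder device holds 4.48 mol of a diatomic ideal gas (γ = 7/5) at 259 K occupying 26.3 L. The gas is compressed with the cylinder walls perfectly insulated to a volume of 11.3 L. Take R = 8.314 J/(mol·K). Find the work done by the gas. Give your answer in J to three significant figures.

W ≈ -9700 J

Adiabatic: TV^(γ−1) = const with γ = 7/5.
T₂ = T₁ (V₁/V₂)^(γ−1) = 259 × (26.3/11.3)^0.4 = 259 × 1.402 = 363.1 K.
W_by = nCᵥ(T₁ − T₂) = (4.48)(20.79)(259 − 363.1) = -9695 J.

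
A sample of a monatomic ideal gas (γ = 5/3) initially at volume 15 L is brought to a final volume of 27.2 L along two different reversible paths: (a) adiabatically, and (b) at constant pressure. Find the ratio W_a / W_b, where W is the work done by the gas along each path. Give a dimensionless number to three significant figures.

Path (a) adiabatic: W = P₁V₁(1 − (V₁/V₂)^(γ−1))/(γ−1) → W_a/(P₁V₁) = 0.4913.
Path (b) isobaric: W = P₁(V₂ − V₁) → W_b/(P₁V₁) = 0.8133.
W_a / W_b = 0.4913 / 0.8133 = 0.604.

W_a / W_b ≈ 0.604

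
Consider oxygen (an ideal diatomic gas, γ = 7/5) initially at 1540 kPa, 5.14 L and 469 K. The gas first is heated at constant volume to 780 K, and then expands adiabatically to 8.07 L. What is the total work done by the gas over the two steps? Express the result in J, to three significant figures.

W_total ≈ 5430 J

Step 1 (isochoric): W = 0 (constant volume).
After step 1: P = 2561 kPa (V unchanged).
Step 2 (adiabatic): W = (P₁V₁ − P₂V₂)/(γ−1) = (13165 − 10991)/0.4 = 5434 J.
W_total = 0 + 5434 = 5434 J.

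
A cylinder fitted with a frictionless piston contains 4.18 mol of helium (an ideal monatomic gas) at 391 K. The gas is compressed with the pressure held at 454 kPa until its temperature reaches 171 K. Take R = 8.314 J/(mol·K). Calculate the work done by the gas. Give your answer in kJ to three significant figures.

Isobaric: W = P ΔV = nR ΔT.
W = (4.18)(8.314)(171 − 391) = -7646 J.

W ≈ -7.65 kJ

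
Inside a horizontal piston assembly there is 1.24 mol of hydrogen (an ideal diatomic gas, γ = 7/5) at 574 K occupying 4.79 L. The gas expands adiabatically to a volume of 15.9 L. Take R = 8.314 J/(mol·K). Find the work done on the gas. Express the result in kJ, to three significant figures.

Adiabatic: TV^(γ−1) = const with γ = 7/5.
T₂ = T₁ (V₁/V₂)^(γ−1) = 574 × (4.79/15.9)^0.4 = 574 × 0.6188 = 355.2 K.
W_by = nCᵥ(T₁ − T₂) = (1.24)(20.79)(574 − 355.2) = 5639 J.
Work on gas = −W_by = -5639 J.

W ≈ -5.64 kJ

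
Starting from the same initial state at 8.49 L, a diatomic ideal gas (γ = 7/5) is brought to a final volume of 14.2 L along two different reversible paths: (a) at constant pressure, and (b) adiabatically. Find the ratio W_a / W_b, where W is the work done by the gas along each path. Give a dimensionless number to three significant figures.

Path (a) isobaric: W = P₁(V₂ − V₁) → W_a/(P₁V₁) = 0.6726.
Path (b) adiabatic: W = P₁V₁(1 − (V₁/V₂)^(γ−1))/(γ−1) → W_b/(P₁V₁) = 0.4649.
W_a / W_b = 0.6726 / 0.4649 = 1.447.

W_a / W_b ≈ 1.45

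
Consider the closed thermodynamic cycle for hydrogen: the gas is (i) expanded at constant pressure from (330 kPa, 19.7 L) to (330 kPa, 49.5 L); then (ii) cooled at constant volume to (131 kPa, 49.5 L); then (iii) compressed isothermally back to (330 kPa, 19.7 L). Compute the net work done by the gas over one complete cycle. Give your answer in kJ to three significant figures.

Leg (i): W = PΔV = (330)(49.5 − 19.7) = 9834 J.
Leg (ii): W = 0.
Leg (iii): W = PᵢVᵢ ln(V_f/Vᵢ) = (6484) ln(19.7/49.5) = -5975 J.
W_net = 9834 − 5975 = 3859 J.

W_net ≈ 3.86 kJ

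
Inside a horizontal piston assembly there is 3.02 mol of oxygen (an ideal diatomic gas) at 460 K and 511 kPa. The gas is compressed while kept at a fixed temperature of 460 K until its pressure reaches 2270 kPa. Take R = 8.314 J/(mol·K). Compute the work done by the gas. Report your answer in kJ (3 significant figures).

W ≈ -17.2 kJ

Isothermal process: W = nRT ln(V₂/V₁) = nRT ln(P₁/P₂).
W = (3.02)(8.314)(460) × ln(511/2270)
  = 11550 × ln(0.2251) = 11550 × -1.491
W_by_gas = -17223 J.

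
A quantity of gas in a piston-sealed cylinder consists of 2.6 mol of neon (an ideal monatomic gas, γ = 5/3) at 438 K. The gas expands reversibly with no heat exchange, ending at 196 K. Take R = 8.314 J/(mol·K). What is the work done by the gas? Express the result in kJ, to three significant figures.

Adiabatic ⇒ Q = 0, so W_by = −ΔU = nCᵥ(T₁ − T₂).
Cᵥ = 3R/2 = 12.47 J/(mol·K).
W = (2.6)(12.47)(438 − 196) = 7847 J.

W ≈ 7.85 kJ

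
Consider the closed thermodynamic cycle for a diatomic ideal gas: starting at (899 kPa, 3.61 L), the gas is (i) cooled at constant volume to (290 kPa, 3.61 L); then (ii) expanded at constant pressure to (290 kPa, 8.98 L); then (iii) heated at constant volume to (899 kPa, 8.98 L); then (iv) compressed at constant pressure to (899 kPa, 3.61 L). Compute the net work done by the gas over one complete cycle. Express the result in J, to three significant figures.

Constant-volume legs do no work.
W(ii) = (290)(8.98 − 3.61) = 1557 J; W(iv) = (899)(3.61 − 8.98) = -4828 J.
W_net = 1557 − 4828 = -3270 J (the counter-clockwise enclosed area).

W_net ≈ -3270 J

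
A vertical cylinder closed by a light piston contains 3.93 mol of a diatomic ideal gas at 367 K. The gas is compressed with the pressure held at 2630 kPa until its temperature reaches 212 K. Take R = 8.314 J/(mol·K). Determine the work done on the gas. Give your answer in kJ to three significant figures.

Isobaric: W = P ΔV = nR ΔT.
W = (3.93)(8.314)(212 − 367) = -5064 J.
Work on gas = −W_by = 5064 J.

W ≈ 5.06 kJ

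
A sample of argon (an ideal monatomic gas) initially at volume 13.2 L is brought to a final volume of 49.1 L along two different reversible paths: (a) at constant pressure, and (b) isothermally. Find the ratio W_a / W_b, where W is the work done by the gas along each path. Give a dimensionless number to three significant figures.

Path (a) isobaric: W = P₁(V₂ − V₁) → W_a/(P₁V₁) = 2.72.
Path (b) isothermal: W = P₁V₁ ln(V₂/V₁) → W_b/(P₁V₁) = 1.314.
W_a / W_b = 2.72 / 1.314 = 2.07.

W_a / W_b ≈ 2.07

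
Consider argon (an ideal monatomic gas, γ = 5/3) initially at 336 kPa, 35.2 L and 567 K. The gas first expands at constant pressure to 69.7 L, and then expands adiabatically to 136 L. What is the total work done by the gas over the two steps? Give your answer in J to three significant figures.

W_total ≈ 24200 J

Step 1 (isobaric): W = PΔV = (336 kPa)(69.7 − 35.2 L) = 11592 J.
After step 1: P = 336 kPa, V = 69.7 L, T = 1123 K.
Step 2 (adiabatic): W = (P₁V₁ − P₂V₂)/(γ−1) = (23419 − 14998)/0.667 = 12632 J.
W_total = 11592 + 12632 = 24224 J.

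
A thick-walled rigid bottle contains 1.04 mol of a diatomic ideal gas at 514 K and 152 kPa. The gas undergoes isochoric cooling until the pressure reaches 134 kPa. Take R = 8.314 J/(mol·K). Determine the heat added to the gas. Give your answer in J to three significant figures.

Constant volume ⇒ W = 0, so Q = ΔU = nCᵥΔT with Cᵥ = 5R/2 = 20.79 J/(mol·K).
At constant V, T₂/T₁ = P₂/P₁ ⇒ ΔT = T₁(P₂/P₁ − 1) = 514·(134/152 − 1) = -60.87 K.
ΔU = (1.04)(20.79)(-60.87) = -1316 J.

Q ≈ -1320 J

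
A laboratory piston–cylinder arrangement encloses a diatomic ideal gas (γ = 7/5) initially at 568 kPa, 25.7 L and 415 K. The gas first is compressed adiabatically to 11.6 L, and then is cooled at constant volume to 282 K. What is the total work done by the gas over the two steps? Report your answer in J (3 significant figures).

Step 1 (adiabatic): W = (P₁V₁ − P₂V₂)/(γ−1) = (14598 − 20066)/0.4 = -13672 J.
Step 2 (isochoric): W = 0 (constant volume).
W_total = -13672 + 0 = -13672 J.

W_total ≈ -13700 J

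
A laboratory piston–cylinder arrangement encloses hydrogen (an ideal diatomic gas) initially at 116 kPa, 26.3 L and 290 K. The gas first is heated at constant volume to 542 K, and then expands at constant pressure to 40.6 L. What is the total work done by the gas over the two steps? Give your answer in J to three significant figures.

Step 1 (isochoric): W = 0 (constant volume).
After step 1: P = 216.8 kPa (V unchanged).
Step 2 (isobaric): W = PΔV = (216.8 kPa)(40.6 − 26.3 L) = 3100 J.
W_total = 0 + 3100 = 3100 J.

W_total ≈ 3100 J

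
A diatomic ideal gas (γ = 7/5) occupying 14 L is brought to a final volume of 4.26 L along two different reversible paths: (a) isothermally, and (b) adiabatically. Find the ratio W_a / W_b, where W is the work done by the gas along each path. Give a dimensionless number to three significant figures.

Path (a) isothermal: W = P₁V₁ ln(V₂/V₁) → W_a/(P₁V₁) = -1.19.
Path (b) adiabatic: W = P₁V₁(1 − (V₁/V₂)^(γ−1))/(γ−1) → W_b/(P₁V₁) = -1.524.
W_a / W_b = -1.19 / -1.524 = 0.7808.

W_a / W_b ≈ 0.781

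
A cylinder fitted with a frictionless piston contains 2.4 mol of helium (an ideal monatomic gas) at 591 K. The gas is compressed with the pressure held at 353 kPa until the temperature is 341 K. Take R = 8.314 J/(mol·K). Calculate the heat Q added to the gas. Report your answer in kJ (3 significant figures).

Isobaric: W = nRΔT = (2.4)(8.314)(-250) = -4988 J.
ΔU = nCᵥΔT with Cᵥ = 3R/2: ΔU = (2.4)(12.47)(-250) = -7483 J.
Q = ΔU + W = -7483 − 4988 = -12471 J.

Q ≈ -12.5 kJ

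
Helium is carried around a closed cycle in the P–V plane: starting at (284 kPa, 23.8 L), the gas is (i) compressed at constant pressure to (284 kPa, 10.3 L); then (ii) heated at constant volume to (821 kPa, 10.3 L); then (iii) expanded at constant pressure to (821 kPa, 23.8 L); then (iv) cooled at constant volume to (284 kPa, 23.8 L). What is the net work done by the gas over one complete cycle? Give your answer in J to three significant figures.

Constant-volume legs do no work.
W(i) = (284)(10.3 − 23.8) = -3834 J; W(iii) = (821)(23.8 − 10.3) = 11084 J.
W_net = -3834 + 11084 = 7250 J (the clockwise enclosed area).

W_net ≈ 7250 J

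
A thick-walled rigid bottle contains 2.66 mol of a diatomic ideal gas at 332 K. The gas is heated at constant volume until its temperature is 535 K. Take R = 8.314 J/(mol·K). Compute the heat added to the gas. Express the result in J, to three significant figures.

Constant volume ⇒ W = 0, so Q = ΔU = nCᵥΔT with Cᵥ = 5R/2 = 20.79 J/(mol·K).
ΔU = (2.66)(20.79)(535 − 332) = 11223 J.

Q ≈ 11200 J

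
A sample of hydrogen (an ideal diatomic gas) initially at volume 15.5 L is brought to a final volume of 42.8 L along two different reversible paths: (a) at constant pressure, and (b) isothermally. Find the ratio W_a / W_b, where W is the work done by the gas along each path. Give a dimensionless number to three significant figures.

W_a / W_b ≈ 1.73

Path (a) isobaric: W = P₁(V₂ − V₁) → W_a/(P₁V₁) = 1.761.
Path (b) isothermal: W = P₁V₁ ln(V₂/V₁) → W_b/(P₁V₁) = 1.016.
W_a / W_b = 1.761 / 1.016 = 1.734.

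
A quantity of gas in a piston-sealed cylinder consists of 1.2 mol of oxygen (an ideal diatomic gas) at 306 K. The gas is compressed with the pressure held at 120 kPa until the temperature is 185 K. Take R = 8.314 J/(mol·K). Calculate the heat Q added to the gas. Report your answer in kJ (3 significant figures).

Q ≈ -4.23 kJ

Isobaric: W = nRΔT = (1.2)(8.314)(-121) = -1207 J.
ΔU = nCᵥΔT with Cᵥ = 5R/2: ΔU = (1.2)(20.79)(-121) = -3018 J.
Q = ΔU + W = -3018 − 1207 = -4225 J.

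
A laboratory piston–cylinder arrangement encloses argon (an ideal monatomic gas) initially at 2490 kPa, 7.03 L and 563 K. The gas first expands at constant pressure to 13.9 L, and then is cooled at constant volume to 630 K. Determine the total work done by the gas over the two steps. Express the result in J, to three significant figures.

Step 1 (isobaric): W = PΔV = (2490 kPa)(13.9 − 7.03 L) = 17106 J.
Step 2 (isochoric): W = 0 (constant volume).
W_total = 17106 + 0 = 17106 J.

W_total ≈ 17100 J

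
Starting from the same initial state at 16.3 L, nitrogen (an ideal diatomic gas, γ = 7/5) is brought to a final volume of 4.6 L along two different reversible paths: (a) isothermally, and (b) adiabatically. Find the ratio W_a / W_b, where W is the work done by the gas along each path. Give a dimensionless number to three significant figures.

Path (a) isothermal: W = P₁V₁ ln(V₂/V₁) → W_a/(P₁V₁) = -1.265.
Path (b) adiabatic: W = P₁V₁(1 − (V₁/V₂)^(γ−1))/(γ−1) → W_b/(P₁V₁) = -1.647.
W_a / W_b = -1.265 / -1.647 = 0.7682.

W_a / W_b ≈ 0.768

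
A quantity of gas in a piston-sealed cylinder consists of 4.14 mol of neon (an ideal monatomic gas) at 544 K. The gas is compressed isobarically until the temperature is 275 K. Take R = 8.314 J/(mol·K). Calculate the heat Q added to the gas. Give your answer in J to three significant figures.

Q ≈ -23100 J

Isobaric: W = nRΔT = (4.14)(8.314)(-269) = -9259 J.
ΔU = nCᵥΔT with Cᵥ = 3R/2: ΔU = (4.14)(12.47)(-269) = -13888 J.
Q = ΔU + W = -13888 − 9259 = -23147 J.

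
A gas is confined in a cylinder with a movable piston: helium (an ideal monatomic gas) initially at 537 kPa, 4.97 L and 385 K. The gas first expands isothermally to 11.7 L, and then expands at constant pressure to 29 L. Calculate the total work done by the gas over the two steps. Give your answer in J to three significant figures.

W_total ≈ 6230 J

Step 1 (isothermal): W = P₁V₁ ln(V₂/V₁) = (2669) ln(11.7/4.97) = 2285 J.
After step 1: P = 228.1 kPa, V = 11.7 L, T = 385 K.
Step 2 (isobaric): W = PΔV = (228.1 kPa)(29 − 11.7 L) = 3946 J.
W_total = 2285 + 3946 = 6231 J.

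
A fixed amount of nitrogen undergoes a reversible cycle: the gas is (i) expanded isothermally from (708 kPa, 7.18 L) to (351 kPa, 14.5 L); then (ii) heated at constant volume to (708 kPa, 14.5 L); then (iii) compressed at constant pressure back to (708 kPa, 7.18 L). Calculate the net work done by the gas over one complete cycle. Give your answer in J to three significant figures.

Leg (i): W = PᵢVᵢ ln(V_f/Vᵢ) = (5083) ln(14.5/7.18) = 3573 J.
Leg (ii): W = 0.
Leg (iii): W = PΔV = (708)(7.18 − 14.5) = -5183 J.
W_net = 3573 − 5183 = -1610 J.

W_net ≈ -1610 J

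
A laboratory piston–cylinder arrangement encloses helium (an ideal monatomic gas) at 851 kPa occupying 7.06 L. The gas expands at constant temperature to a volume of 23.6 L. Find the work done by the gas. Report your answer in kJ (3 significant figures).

Isothermal: W = nRT ln(V₂/V₁) = P₁V₁ ln(V₂/V₁).
P₁V₁ = (851 kPa)(7.06 L) = 6008 J.
W = 6008 × ln(23.6/7.06) = 6008 × 1.207
W_by_gas = 7251 J.

W ≈ 7.25 kJ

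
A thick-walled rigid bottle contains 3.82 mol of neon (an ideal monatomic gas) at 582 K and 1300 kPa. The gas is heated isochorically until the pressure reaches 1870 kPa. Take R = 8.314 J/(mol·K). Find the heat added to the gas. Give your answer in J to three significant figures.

Q ≈ 12200 J

Constant volume ⇒ W = 0, so Q = ΔU = nCᵥΔT with Cᵥ = 3R/2 = 12.47 J/(mol·K).
At constant V, T₂/T₁ = P₂/P₁ ⇒ ΔT = T₁(P₂/P₁ − 1) = 582·(1870/1300 − 1) = 255.2 K.
ΔU = (3.82)(12.47)(255.2) = 12157 J.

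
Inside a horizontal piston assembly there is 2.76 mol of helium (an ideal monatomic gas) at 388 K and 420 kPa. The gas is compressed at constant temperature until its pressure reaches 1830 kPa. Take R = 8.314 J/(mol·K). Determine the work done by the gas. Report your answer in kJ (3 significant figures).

Isothermal process: W = nRT ln(V₂/V₁) = nRT ln(P₁/P₂).
W = (2.76)(8.314)(388) × ln(420/1830)
  = 8903 × ln(0.2295) = 8903 × -1.472
W_by_gas = -13104 J.

W ≈ -13.1 kJ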